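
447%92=79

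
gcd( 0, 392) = 392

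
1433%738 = 695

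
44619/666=14873/222 = 67.00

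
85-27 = 58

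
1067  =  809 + 258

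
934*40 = 37360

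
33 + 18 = 51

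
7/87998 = 7/87998 = 0.00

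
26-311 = -285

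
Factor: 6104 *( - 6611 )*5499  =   - 2^3 *3^2*7^1*11^1*13^1*47^1*109^1*601^1= - 221904138456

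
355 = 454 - 99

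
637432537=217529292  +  419903245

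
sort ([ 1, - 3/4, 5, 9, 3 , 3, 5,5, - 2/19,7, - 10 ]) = [-10,- 3/4, -2/19, 1,3 , 3, 5, 5, 5 , 7,9]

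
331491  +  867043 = 1198534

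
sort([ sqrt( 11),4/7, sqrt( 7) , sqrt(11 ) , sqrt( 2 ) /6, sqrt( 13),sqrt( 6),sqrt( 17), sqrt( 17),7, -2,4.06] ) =[  -  2,sqrt( 2) /6 , 4/7,sqrt( 6 ),sqrt(7 ),sqrt( 11),sqrt( 11), sqrt( 13), 4.06, sqrt(17 ),sqrt( 17),7]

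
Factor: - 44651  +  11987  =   - 2^3*3^1*1361^1 = - 32664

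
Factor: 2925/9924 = 2^( - 2) * 3^1*5^2*13^1*827^( - 1) =975/3308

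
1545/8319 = 515/2773 = 0.19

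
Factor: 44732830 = 2^1*5^1* 4473283^1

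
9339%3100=39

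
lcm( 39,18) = 234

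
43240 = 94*460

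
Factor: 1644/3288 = 1/2 = 2^ ( - 1)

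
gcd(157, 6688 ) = 1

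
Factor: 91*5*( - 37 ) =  - 16835 = - 5^1*7^1*13^1*37^1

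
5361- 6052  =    -  691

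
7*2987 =20909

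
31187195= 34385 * 907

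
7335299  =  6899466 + 435833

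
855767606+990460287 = 1846227893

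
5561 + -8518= - 2957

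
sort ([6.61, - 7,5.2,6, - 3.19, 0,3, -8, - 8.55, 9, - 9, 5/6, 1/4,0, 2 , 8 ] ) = [ - 9, - 8.55,-8,-7, - 3.19,0, 0,1/4,5/6,2,  3,5.2, 6, 6.61, 8, 9 ] 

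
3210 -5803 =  - 2593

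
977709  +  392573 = 1370282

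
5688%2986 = 2702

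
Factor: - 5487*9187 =  -  3^1* 31^1*59^1 * 9187^1=-50409069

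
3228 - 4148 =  - 920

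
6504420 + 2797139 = 9301559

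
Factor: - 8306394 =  - 2^1*3^1*313^1* 4423^1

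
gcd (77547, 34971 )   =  3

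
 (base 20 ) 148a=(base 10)9770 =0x262a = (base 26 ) EBK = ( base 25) FFK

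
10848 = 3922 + 6926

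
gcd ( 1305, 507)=3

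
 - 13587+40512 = 26925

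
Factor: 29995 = 5^1*7^1*857^1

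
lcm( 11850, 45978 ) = 1149450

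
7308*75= 548100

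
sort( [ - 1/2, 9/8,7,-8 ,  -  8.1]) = [- 8.1 , -8, -1/2, 9/8, 7] 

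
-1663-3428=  - 5091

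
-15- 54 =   -  69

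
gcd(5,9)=1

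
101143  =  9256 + 91887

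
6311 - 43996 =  - 37685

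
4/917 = 4/917 = 0.00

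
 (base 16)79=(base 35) 3G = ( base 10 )121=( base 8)171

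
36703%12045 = 568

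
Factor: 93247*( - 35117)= - 7^2*11^1*173^1 * 35117^1= -  3274554899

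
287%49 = 42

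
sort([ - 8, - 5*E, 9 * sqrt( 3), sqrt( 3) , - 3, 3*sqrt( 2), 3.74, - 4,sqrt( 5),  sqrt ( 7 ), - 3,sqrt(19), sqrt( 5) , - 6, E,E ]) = [ - 5*E,  -  8,  -  6, - 4 ,  -  3,  -  3 , sqrt( 3 ) , sqrt( 5 ),sqrt( 5) , sqrt( 7),E , E,3.74, 3 * sqrt( 2) , sqrt( 19) , 9*sqrt( 3 ) ] 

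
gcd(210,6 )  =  6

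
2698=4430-1732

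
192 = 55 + 137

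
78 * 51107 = 3986346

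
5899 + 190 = 6089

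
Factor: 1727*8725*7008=2^5*3^1*5^2*11^1*73^1*157^1*349^1 = 105597069600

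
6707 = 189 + 6518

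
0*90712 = 0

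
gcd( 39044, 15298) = 2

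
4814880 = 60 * 80248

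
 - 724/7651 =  - 724/7651 = -0.09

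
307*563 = 172841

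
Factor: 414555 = 3^1*5^1 * 29^1*953^1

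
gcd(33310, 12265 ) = 5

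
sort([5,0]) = [0, 5 ]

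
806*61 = 49166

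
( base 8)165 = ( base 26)4d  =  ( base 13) 90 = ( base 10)117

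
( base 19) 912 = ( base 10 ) 3270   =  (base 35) 2nf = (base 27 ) 4D3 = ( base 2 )110011000110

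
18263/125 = 18263/125 = 146.10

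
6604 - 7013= - 409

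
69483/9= 23161/3 = 7720.33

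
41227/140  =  41227/140 =294.48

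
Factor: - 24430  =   -2^1*  5^1*7^1 * 349^1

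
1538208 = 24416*63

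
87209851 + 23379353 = 110589204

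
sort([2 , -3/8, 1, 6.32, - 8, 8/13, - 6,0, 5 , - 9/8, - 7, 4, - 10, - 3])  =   [-10, - 8, - 7, - 6, - 3, - 9/8, - 3/8, 0,8/13, 1, 2, 4, 5,  6.32] 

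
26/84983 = 26/84983 = 0.00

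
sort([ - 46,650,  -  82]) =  [ - 82,-46,  650]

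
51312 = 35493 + 15819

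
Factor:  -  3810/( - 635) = 6 = 2^1 * 3^1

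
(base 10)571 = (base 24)NJ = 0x23b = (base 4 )20323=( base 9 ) 704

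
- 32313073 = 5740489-38053562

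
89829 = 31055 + 58774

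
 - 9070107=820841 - 9890948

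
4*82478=329912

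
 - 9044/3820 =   -  2261/955 =- 2.37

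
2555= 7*365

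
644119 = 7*92017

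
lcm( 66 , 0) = 0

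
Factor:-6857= -6857^1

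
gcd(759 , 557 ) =1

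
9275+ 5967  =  15242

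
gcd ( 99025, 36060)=5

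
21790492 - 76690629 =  - 54900137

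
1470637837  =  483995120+986642717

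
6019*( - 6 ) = - 36114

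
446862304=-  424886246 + 871748550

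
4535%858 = 245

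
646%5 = 1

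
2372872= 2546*932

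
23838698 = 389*61282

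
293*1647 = 482571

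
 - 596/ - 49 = 12 + 8/49 = 12.16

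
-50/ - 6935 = 10/1387 =0.01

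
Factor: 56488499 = 787^1*71777^1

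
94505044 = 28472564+66032480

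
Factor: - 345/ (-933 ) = 5^1*23^1*311^( - 1 ) =115/311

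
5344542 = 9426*567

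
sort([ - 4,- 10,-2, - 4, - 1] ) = [ - 10, -4, - 4,  -  2,-1 ]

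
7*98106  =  686742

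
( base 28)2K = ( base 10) 76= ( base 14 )56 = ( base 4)1030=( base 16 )4C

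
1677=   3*559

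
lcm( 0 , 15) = 0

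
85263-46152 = 39111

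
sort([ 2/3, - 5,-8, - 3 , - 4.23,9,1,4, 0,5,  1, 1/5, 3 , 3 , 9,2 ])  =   [ - 8, - 5, - 4.23, -3, 0, 1/5,  2/3 , 1 , 1,2, 3,3,4 , 5 , 9, 9 ]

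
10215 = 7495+2720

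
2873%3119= 2873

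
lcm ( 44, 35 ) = 1540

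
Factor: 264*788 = 208032 = 2^5*3^1*11^1 *197^1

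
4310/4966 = 2155/2483 = 0.87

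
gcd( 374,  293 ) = 1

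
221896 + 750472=972368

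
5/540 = 1/108= 0.01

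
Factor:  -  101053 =-139^1*727^1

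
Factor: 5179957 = 991^1*5227^1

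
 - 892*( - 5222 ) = 4658024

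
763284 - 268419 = 494865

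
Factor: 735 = 3^1 * 5^1* 7^2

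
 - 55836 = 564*( - 99 )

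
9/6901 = 9/6901= 0.00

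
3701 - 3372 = 329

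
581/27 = 21  +  14/27 = 21.52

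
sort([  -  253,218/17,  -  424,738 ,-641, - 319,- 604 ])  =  [-641, - 604,-424, - 319 , - 253, 218/17,  738]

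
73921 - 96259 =-22338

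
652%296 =60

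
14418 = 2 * 7209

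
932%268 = 128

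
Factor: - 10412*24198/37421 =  - 251949576/37421  =  - 2^3*3^1*19^1*23^ ( - 1)*37^1 * 109^1*137^1*1627^( - 1) 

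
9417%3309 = 2799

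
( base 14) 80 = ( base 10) 112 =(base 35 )37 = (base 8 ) 160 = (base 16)70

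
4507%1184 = 955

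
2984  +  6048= 9032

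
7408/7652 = 1852/1913 = 0.97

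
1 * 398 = 398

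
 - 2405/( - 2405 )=1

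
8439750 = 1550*5445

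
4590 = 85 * 54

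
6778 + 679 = 7457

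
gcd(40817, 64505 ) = 7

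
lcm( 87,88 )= 7656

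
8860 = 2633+6227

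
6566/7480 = 3283/3740 = 0.88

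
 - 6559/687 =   -  6559/687 = - 9.55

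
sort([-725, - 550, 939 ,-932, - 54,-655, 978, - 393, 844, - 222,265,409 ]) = [ - 932, - 725, - 655, -550, - 393, - 222,  -  54,  265, 409, 844,939 , 978 ] 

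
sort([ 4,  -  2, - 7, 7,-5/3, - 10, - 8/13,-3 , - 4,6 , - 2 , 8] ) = [  -  10 , - 7, - 4,  -  3, - 2, - 2,  -  5/3 ,  -  8/13,4,6,7,8 ] 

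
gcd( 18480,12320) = 6160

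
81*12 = 972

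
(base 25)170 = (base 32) p0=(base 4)30200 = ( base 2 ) 1100100000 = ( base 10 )800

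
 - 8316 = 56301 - 64617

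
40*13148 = 525920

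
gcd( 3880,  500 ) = 20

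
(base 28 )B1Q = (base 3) 102220102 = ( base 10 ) 8678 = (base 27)BOB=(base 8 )20746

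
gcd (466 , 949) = 1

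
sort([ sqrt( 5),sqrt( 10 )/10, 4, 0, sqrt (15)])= [ 0, sqrt (10 ) /10, sqrt( 5 ), sqrt( 15 ), 4]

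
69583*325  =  22614475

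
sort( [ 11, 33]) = [11, 33] 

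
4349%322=163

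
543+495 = 1038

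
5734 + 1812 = 7546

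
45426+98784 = 144210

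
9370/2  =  4685 = 4685.00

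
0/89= 0 = 0.00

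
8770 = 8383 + 387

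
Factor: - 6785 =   -  5^1*23^1*59^1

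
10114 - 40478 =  -30364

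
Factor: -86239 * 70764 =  - 2^2*3^1*5897^1*86239^1 = - 6102616596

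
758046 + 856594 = 1614640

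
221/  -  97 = - 3 + 70/97=- 2.28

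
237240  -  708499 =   -  471259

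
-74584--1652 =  - 72932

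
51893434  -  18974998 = 32918436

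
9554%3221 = 3112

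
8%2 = 0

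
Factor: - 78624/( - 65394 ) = 2^4*13^1*173^(  -  1 ) =208/173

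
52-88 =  - 36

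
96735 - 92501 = 4234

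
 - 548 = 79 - 627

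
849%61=56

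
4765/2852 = 1  +  1913/2852 = 1.67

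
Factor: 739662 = 2^1*3^1*7^1 * 11^1*1601^1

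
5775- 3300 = 2475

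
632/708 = 158/177 = 0.89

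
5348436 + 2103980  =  7452416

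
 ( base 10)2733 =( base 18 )87F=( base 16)AAD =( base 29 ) 377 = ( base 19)7ag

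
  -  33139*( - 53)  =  1756367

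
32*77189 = 2470048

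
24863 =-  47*(-529)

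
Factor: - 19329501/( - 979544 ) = 2^( - 3)*3^1*122443^( - 1 )*6443167^1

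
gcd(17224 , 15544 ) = 8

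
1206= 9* 134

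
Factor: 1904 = 2^4*7^1*17^1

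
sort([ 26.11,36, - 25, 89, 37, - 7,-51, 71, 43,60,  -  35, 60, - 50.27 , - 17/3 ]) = [ - 51,-50.27, - 35, - 25, - 7, - 17/3,26.11,36,37,43,60,60,71,89] 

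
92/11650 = 46/5825= 0.01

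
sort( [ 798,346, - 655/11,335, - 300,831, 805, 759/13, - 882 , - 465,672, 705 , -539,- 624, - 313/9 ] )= [-882, - 624, - 539, - 465, - 300, - 655/11, - 313/9, 759/13,335,346,  672, 705, 798, 805 , 831] 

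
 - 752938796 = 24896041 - 777834837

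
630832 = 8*78854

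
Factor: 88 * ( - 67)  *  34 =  - 2^4*11^1 * 17^1 * 67^1= - 200464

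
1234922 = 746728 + 488194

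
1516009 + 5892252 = 7408261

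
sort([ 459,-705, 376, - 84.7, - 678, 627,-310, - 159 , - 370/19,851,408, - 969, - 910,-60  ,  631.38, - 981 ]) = [-981, - 969, - 910,  -  705,-678, - 310, - 159, - 84.7, - 60,-370/19,376,  408,459 , 627,631.38,851 ] 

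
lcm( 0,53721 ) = 0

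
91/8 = 11+3/8=   11.38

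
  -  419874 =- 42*9997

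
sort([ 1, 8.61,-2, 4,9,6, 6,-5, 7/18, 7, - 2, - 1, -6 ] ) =[  -  6,  -  5, - 2,  -  2,- 1, 7/18,  1,4,  6,6, 7, 8.61, 9]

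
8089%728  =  81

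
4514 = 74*61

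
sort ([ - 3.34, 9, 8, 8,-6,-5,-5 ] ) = [ - 6,-5,  -  5, - 3.34, 8,  8 , 9] 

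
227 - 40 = 187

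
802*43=34486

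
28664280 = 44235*648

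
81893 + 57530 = 139423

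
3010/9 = 334+4/9=334.44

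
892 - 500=392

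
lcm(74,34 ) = 1258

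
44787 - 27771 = 17016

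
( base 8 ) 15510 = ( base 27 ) 9FI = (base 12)4060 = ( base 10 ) 6984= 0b1101101001000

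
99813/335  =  297 + 318/335  =  297.95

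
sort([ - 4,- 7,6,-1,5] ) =[-7,-4, - 1,5,6]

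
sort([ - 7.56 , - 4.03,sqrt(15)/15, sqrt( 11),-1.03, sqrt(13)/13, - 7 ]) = [ - 7.56, - 7, - 4.03, - 1.03,sqrt (15)/15, sqrt (13)/13 , sqrt ( 11 )]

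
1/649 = 1/649 = 0.00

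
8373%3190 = 1993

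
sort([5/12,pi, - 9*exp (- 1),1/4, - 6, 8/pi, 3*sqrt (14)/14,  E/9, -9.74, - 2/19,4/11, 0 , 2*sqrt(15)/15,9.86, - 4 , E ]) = [ - 9.74, - 6, - 4,-9*exp(-1), - 2/19, 0, 1/4,  E/9,4/11,5/12 , 2*sqrt (15)/15, 3*sqrt( 14) /14, 8/pi, E,  pi, 9.86 ]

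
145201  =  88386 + 56815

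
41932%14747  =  12438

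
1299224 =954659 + 344565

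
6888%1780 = 1548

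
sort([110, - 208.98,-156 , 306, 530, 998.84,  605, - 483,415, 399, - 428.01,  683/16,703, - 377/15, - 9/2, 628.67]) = [ - 483, - 428.01, - 208.98, - 156, - 377/15, - 9/2,683/16, 110, 306, 399,415, 530,605,628.67, 703, 998.84] 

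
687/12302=687/12302 = 0.06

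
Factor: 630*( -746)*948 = -445541040 =- 2^4* 3^3*5^1*7^1*79^1*373^1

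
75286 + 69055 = 144341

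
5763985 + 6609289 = 12373274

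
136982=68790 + 68192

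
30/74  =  15/37  =  0.41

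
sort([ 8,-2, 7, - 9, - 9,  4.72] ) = [ - 9,  -  9, - 2, 4.72 , 7, 8 ]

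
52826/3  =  17608 + 2/3= 17608.67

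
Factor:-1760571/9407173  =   - 3^2*17^1*37^1*311^1*557^ ( -1)*16889^(  -  1 )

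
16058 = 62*259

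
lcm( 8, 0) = 0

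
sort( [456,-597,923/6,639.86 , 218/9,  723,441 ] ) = [  -  597,218/9, 923/6,  441, 456,639.86, 723]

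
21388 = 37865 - 16477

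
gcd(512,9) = 1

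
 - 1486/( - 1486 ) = 1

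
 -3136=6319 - 9455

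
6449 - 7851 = -1402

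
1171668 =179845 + 991823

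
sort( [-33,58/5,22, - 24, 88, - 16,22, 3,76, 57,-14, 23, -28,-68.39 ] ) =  [ - 68.39,-33, - 28, - 24,  -  16,-14,3,  58/5, 22,22, 23,57, 76 , 88] 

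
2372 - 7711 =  - 5339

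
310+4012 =4322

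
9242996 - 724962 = 8518034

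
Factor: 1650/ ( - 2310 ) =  - 5^1*7^ (  -  1 ) = - 5/7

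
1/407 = 1/407 = 0.00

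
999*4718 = 4713282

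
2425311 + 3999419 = 6424730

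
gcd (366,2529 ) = 3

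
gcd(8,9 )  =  1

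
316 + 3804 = 4120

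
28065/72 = 389 + 19/24 = 389.79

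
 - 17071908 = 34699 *( - 492 )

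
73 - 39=34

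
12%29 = 12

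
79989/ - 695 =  - 79989/695 = - 115.09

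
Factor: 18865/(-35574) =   -  2^(-1)*3^(-1)*5^1*7^1*11^( - 1) = - 35/66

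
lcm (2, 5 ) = 10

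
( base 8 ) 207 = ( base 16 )87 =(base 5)1020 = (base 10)135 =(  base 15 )90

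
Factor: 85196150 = 2^1*5^2 * 13^1*131071^1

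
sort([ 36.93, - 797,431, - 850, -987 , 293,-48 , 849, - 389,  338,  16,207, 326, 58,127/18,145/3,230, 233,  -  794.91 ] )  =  [ - 987, - 850, - 797, - 794.91, - 389, - 48,127/18,16,36.93, 145/3, 58,207 , 230,233,293 , 326,338, 431, 849 ]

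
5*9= 45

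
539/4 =539/4 = 134.75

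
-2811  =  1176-3987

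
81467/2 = 81467/2 = 40733.50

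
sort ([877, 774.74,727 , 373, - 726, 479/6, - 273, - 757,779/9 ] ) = [ - 757,  -  726 , - 273,479/6,779/9,373,727, 774.74, 877] 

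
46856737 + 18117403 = 64974140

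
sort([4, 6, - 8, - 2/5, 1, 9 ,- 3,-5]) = [ - 8, - 5,- 3, - 2/5,1, 4, 6 , 9] 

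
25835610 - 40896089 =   -  15060479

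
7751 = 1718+6033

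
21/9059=21/9059 = 0.00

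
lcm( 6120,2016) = 171360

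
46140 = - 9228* ( - 5)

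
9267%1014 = 141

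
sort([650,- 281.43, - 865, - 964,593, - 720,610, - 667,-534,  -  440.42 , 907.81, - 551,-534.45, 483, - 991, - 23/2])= [ - 991,- 964, - 865, -720, - 667, - 551, - 534.45, - 534, -440.42, -281.43  ,  -  23/2, 483 , 593 , 610,650,  907.81]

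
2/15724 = 1/7862 =0.00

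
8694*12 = 104328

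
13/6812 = 1/524 = 0.00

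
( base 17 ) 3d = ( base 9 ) 71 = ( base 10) 64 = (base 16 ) 40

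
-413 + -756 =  - 1169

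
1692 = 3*564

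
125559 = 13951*9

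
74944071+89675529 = 164619600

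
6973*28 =195244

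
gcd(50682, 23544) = 6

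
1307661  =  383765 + 923896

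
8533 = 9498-965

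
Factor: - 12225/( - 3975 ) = 53^(-1 ) * 163^1 = 163/53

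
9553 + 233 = 9786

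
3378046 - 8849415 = -5471369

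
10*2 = 20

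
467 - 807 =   -  340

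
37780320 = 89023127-51242807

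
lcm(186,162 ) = 5022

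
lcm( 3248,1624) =3248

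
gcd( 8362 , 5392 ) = 2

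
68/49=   68/49 = 1.39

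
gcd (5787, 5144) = 643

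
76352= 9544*8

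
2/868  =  1/434  =  0.00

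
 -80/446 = - 40/223  =  - 0.18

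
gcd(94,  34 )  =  2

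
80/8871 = 80/8871 = 0.01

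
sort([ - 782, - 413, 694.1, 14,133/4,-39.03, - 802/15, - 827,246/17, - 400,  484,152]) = [ - 827 , -782, - 413, -400,-802/15,-39.03,14,246/17 , 133/4,  152,484,694.1 ]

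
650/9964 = 325/4982 = 0.07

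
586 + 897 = 1483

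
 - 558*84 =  - 46872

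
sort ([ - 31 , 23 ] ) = [ - 31,23 ] 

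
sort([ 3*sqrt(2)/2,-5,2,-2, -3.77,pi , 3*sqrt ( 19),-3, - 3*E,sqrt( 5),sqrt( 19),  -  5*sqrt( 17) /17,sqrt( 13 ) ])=[ - 3*  E, - 5, - 3.77,  -  3, - 2, - 5*sqrt( 17 )/17,2,3* sqrt (2)/2, sqrt(5 ),  pi,sqrt( 13 ), sqrt( 19 ), 3*  sqrt( 19) ]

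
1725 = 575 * 3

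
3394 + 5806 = 9200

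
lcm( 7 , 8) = 56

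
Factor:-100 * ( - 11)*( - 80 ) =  - 88000 = - 2^6*5^3 *11^1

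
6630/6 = 1105 = 1105.00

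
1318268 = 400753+917515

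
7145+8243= 15388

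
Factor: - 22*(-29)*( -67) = -42746 = - 2^1 * 11^1*29^1*67^1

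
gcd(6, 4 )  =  2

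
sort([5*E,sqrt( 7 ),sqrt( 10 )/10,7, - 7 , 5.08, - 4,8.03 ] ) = [ - 7, - 4,sqrt( 10)/10,sqrt(7), 5.08,7 , 8.03,  5 *E ] 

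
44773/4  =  11193 + 1/4 = 11193.25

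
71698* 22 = 1577356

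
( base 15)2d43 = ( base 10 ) 9738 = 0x260A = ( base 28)CBM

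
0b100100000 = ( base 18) g0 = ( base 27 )AI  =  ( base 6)1200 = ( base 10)288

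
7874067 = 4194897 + 3679170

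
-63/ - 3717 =1/59 = 0.02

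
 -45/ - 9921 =15/3307 = 0.00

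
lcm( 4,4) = 4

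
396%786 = 396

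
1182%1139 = 43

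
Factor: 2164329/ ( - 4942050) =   -  2^( - 1 )*3^1*5^( -2 )*47^( - 1)*101^1*701^(  -  1)* 2381^1 =-721443/1647350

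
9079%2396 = 1891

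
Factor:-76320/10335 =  - 96/13 = - 2^5*3^1*13^( - 1)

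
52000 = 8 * 6500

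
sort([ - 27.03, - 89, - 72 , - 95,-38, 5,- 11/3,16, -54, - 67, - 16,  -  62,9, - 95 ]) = [ - 95, - 95, - 89, - 72, - 67, - 62, - 54, - 38,- 27.03, - 16,-11/3,5, 9,16]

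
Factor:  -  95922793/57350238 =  - 2^(  -  1)*3^( - 1)*11^( - 1)*5503^1* 17431^1*868943^( - 1 ) 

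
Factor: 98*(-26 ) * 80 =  - 203840 = -  2^6* 5^1  *  7^2*13^1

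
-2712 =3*( - 904) 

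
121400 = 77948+43452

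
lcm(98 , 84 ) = 588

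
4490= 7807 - 3317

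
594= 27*22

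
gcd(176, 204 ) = 4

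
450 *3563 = 1603350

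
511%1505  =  511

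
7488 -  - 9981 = 17469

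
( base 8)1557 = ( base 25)1A4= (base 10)879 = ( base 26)17l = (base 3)1012120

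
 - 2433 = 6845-9278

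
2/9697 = 2/9697  =  0.00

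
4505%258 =119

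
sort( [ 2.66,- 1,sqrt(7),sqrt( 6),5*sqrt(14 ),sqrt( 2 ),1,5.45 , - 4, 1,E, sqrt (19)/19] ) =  [-4, - 1,sqrt(19 )/19,1 , 1,sqrt (2),sqrt ( 6 ),sqrt( 7 ),2.66,E, 5.45 , 5*sqrt(14 )]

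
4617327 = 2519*1833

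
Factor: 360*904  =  325440 = 2^6*3^2*5^1*113^1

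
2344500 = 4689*500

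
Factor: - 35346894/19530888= -5891149/3255148 = - 2^( - 2)*11^1*13^ (-1) * 59^( - 1 )*127^1*1061^( - 1)*4217^1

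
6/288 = 1/48=0.02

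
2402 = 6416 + -4014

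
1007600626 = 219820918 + 787779708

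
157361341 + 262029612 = 419390953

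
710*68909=48925390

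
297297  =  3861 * 77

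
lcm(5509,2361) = 16527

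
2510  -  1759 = 751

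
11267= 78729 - 67462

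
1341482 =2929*458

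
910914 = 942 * 967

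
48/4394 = 24/2197 = 0.01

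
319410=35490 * 9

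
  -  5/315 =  - 1/63 = - 0.02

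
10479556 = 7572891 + 2906665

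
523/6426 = 523/6426= 0.08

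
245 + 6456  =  6701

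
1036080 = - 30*(  -  34536)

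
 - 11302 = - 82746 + 71444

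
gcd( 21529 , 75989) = 1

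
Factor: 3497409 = 3^2*79^1*4919^1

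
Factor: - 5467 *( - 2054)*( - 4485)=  - 2^1*3^1*5^1 * 7^1 * 11^1 *13^2 * 23^1 * 71^1*79^1 = - 50363042730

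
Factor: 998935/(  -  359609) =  - 5^1*7^1*43^(  -  1)*8363^(-1 )*  28541^1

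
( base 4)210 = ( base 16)24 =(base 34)12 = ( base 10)36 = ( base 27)19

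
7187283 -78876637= - 71689354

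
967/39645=967/39645 =0.02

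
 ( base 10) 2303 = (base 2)100011111111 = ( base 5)33203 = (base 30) 2gn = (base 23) 483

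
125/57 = 2 + 11/57= 2.19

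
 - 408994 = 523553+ - 932547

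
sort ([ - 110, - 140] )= [ - 140 , - 110] 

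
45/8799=15/2933  =  0.01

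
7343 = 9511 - 2168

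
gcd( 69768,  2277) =9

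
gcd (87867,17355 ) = 39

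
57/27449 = 57/27449  =  0.00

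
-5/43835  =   - 1/8767 = - 0.00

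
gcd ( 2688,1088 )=64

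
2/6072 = 1/3036 = 0.00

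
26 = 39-13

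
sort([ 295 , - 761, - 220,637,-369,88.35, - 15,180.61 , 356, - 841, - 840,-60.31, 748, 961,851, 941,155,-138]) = [- 841, - 840, - 761 , - 369, - 220, - 138 ,- 60.31, - 15, 88.35,155, 180.61,295, 356,637,748 , 851, 941,961]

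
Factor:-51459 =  - 3^1*17^1*1009^1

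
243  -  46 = 197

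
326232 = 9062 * 36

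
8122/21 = 8122/21= 386.76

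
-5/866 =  - 5/866  =  -  0.01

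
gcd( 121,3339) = 1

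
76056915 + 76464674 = 152521589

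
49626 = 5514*9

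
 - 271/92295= - 1 + 92024/92295 =- 0.00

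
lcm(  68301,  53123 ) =478107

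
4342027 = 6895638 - 2553611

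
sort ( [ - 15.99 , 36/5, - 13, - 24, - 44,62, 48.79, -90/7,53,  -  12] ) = [  -  44,  -  24,-15.99, - 13,-90/7,-12,36/5, 48.79, 53, 62 ] 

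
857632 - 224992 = 632640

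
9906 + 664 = 10570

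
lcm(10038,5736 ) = 40152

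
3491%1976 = 1515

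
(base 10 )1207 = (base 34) 11h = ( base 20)307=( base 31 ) 17T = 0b10010110111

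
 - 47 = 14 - 61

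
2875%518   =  285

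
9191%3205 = 2781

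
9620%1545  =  350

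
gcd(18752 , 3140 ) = 4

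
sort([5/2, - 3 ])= [ -3,5/2]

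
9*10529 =94761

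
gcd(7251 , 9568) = 1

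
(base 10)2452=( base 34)244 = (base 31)2h3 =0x994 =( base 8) 4624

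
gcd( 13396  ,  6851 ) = 17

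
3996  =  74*54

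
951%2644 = 951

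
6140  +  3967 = 10107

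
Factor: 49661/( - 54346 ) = - 53/58 = - 2^ ( - 1)*29^(- 1 )* 53^1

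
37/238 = 37/238=0.16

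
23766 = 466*51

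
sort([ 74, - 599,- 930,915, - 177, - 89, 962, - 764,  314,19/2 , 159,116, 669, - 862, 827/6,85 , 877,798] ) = [  -  930,- 862,-764, - 599, - 177, - 89,19/2 , 74,85, 116 , 827/6 , 159,314,669, 798, 877, 915,962 ] 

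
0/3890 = 0 = 0.00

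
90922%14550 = 3622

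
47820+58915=106735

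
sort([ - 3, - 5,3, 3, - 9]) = [ - 9  , - 5, - 3,3, 3]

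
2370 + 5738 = 8108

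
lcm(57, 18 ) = 342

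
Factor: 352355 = 5^1*19^1* 3709^1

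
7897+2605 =10502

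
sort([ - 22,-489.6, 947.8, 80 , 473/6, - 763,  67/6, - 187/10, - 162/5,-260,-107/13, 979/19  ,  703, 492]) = [  -  763, - 489.6, - 260,-162/5,-22,-187/10, -107/13, 67/6 , 979/19, 473/6, 80, 492, 703,947.8 ]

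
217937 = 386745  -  168808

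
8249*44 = 362956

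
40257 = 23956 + 16301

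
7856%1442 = 646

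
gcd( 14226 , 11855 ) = 2371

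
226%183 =43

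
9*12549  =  112941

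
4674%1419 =417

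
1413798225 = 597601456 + 816196769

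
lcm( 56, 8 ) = 56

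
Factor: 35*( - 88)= -3080 = - 2^3*5^1*7^1*11^1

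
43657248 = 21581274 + 22075974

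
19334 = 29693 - 10359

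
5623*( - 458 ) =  - 2575334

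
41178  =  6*6863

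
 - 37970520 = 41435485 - 79406005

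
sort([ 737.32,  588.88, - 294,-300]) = [-300, -294 , 588.88, 737.32 ]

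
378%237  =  141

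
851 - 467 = 384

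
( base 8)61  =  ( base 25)1O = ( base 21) 27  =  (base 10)49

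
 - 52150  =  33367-85517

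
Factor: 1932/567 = 2^2*3^( - 3 )*23^1 = 92/27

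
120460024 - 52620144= 67839880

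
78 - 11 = 67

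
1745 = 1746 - 1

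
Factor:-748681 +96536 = - 652145  =  - 5^1*13^1*79^1*127^1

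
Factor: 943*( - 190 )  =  -2^1*5^1*19^1*23^1*41^1 = - 179170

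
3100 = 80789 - 77689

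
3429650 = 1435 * 2390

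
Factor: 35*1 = 5^1*7^1 = 35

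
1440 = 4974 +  - 3534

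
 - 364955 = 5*(-72991)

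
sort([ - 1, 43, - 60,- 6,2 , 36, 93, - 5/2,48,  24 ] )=[ - 60, - 6,  -  5/2, - 1,2,  24, 36,43,48, 93]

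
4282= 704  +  3578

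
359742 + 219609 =579351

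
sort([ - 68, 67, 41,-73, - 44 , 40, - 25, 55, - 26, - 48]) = [ - 73,-68, - 48, - 44, - 26 ,-25, 40,41, 55,67]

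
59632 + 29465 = 89097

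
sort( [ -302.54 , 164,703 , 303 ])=[-302.54, 164 , 303,703 ] 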